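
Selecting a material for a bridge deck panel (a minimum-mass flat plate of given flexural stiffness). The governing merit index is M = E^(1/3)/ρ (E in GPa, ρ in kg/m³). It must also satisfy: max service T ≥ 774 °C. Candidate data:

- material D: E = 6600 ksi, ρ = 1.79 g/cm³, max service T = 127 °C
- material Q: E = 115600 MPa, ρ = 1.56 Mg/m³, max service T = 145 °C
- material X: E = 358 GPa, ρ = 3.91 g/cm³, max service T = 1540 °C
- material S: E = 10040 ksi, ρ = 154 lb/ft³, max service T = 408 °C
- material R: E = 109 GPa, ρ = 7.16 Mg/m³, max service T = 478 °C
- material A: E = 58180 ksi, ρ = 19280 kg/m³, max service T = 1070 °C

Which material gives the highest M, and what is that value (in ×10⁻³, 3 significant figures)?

Screen on constraints: max service T ≥ 774 °C. Survivors: material X, material A.
Normalizing units and computing the index:
  material X: E = 358.0 GPa, ρ = 3910 kg/m³
  material A: E = 401.1 GPa, ρ = 19280 kg/m³
  material X: M = 1.82×10⁻³
  material A: M = 0.383×10⁻³
Material X has the largest M.

material X, M = 1.82×10⁻³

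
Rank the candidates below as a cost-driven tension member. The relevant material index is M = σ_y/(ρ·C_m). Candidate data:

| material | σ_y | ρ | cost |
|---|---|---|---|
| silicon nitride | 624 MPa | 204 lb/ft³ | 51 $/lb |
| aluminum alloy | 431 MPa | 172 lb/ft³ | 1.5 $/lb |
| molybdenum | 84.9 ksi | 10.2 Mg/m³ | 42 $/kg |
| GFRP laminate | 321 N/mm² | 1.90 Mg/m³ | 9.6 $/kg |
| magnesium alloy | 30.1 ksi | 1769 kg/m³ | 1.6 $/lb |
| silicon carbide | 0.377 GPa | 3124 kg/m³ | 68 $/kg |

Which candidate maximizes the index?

After converting to SI:
  silicon nitride: σ_y = 624.0 MPa, ρ = 3268 kg/m³, cost = 112.4 $/kg
  aluminum alloy: σ_y = 431.0 MPa, ρ = 2755 kg/m³, cost = 3.307 $/kg
  molybdenum: σ_y = 585.4 MPa, ρ = 10200 kg/m³, cost = 42.00 $/kg
  GFRP laminate: σ_y = 321.0 MPa, ρ = 1900 kg/m³, cost = 9.600 $/kg
  magnesium alloy: σ_y = 207.5 MPa, ρ = 1769 kg/m³, cost = 3.527 $/kg
  silicon carbide: σ_y = 377.0 MPa, ρ = 3124 kg/m³, cost = 68.00 $/kg
  aluminum alloy: M = 47.3 kN·m per $
  magnesium alloy: M = 33.3 kN·m per $
  GFRP laminate: M = 17.6 kN·m per $
  silicon carbide: M = 1.77 kN·m per $
  silicon nitride: M = 1.70 kN·m per $
  molybdenum: M = 1.37 kN·m per $
Aluminum alloy has the largest M.

aluminum alloy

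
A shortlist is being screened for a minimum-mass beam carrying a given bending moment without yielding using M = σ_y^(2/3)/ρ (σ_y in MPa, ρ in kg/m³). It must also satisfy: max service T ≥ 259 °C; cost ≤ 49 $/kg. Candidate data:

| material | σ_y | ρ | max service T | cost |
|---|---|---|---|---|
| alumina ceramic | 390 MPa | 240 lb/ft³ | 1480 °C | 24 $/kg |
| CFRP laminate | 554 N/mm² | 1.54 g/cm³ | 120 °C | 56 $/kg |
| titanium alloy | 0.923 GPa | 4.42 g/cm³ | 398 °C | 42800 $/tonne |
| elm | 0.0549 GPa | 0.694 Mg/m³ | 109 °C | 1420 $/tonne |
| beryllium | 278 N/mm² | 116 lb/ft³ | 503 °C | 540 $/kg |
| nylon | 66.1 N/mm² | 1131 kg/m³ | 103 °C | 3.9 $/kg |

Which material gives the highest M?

titanium alloy

Screen on constraints: max service T ≥ 259 °C; cost ≤ 49 $/kg. Survivors: alumina ceramic, titanium alloy.
In SI units:
  alumina ceramic: σ_y = 390.0 MPa, ρ = 3844 kg/m³
  titanium alloy: σ_y = 923.0 MPa, ρ = 4420 kg/m³
  titanium alloy: M = 21.4×10⁻³
  alumina ceramic: M = 13.9×10⁻³
Titanium alloy has the largest M.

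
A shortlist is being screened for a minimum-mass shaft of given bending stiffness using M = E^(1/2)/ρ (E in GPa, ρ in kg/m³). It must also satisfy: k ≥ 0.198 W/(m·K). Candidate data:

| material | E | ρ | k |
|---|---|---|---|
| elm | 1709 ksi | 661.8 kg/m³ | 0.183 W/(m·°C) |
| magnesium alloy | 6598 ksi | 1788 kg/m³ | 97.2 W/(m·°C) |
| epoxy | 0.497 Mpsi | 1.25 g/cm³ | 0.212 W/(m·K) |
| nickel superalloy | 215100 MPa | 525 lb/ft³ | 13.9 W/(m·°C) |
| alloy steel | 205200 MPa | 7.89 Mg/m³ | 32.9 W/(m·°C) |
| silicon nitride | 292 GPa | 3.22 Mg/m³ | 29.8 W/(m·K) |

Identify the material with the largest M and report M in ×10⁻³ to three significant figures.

Screen on constraints: k ≥ 0.198 W/(m·K). Survivors: magnesium alloy, epoxy, nickel superalloy, alloy steel, silicon nitride.
Putting every candidate on a common basis:
  magnesium alloy: E = 45.49 GPa, ρ = 1788 kg/m³
  epoxy: E = 3.427 GPa, ρ = 1250 kg/m³
  nickel superalloy: E = 215.1 GPa, ρ = 8410 kg/m³
  alloy steel: E = 205.2 GPa, ρ = 7890 kg/m³
  silicon nitride: E = 292.0 GPa, ρ = 3220 kg/m³
  silicon nitride: M = 5.31×10⁻³
  magnesium alloy: M = 3.77×10⁻³
  alloy steel: M = 1.82×10⁻³
  nickel superalloy: M = 1.74×10⁻³
  epoxy: M = 1.48×10⁻³
Silicon nitride has the largest M.

silicon nitride, M = 5.31×10⁻³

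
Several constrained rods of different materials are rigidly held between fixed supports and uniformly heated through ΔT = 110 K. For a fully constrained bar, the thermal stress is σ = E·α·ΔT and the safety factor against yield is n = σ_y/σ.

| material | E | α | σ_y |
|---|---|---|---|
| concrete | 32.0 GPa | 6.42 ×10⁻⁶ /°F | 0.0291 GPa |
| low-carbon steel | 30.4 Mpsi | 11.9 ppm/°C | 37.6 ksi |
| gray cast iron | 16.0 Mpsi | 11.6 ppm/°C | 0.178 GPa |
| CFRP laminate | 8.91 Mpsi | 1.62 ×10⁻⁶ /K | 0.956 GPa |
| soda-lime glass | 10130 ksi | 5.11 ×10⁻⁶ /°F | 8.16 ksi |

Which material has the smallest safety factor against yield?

Per material, after unit conversion:
  concrete: E = 32.00, α = 11.6, σ_y = 29.10 → σ = 40.7 MPa, n = 0.715
  low-carbon steel: E = 209.6, α = 11.9, σ_y = 259.2 → σ = 274 MPa, n = 0.945
  gray cast iron: E = 110.3, α = 11.6, σ_y = 178.0 → σ = 141 MPa, n = 1.26
  CFRP laminate: E = 61.43, α = 1.62, σ_y = 956.0 → σ = 10.9 MPa, n = 87.3
  soda-lime glass: E = 69.84, α = 9.20, σ_y = 56.26 → σ = 70.7 MPa, n = 0.796
Smallest n: concrete with n = 0.715.

concrete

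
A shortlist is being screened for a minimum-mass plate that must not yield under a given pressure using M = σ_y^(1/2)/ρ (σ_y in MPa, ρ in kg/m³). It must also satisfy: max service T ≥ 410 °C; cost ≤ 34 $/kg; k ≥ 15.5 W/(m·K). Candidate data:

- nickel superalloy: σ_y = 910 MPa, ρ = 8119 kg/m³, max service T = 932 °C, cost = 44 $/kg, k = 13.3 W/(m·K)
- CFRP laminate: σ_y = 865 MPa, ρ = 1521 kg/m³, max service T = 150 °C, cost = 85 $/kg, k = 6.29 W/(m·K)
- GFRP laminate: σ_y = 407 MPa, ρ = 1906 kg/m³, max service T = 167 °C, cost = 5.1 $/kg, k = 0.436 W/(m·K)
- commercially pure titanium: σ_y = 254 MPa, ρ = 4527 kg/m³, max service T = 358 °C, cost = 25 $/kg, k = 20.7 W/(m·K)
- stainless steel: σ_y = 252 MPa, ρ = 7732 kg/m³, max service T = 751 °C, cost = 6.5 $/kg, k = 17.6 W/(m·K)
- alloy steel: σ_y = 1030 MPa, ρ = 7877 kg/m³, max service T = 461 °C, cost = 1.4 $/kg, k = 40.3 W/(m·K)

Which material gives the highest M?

Screen on constraints: max service T ≥ 410 °C; cost ≤ 34 $/kg; k ≥ 15.5 W/(m·K). Survivors: stainless steel, alloy steel.
Per-candidate index values:
  alloy steel: M = 4.07×10⁻³
  stainless steel: M = 2.05×10⁻³
Alloy steel ranks first.

alloy steel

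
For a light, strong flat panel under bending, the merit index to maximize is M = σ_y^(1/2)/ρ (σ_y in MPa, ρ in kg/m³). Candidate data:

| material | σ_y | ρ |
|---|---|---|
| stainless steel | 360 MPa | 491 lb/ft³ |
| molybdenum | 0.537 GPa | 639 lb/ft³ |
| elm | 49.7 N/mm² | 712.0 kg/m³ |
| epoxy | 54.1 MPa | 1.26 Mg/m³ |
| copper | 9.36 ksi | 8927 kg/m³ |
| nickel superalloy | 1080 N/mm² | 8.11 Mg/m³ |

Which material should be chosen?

Convert each candidate to consistent units, then evaluate M:
  stainless steel: σ_y = 360.0 MPa, ρ = 7865 kg/m³
  molybdenum: σ_y = 537.0 MPa, ρ = 10240 kg/m³
  elm: σ_y = 49.70 MPa, ρ = 712.0 kg/m³
  epoxy: σ_y = 54.10 MPa, ρ = 1260 kg/m³
  copper: σ_y = 64.53 MPa, ρ = 8927 kg/m³
  nickel superalloy: σ_y = 1080 MPa, ρ = 8110 kg/m³
  elm: M = 9.90×10⁻³
  epoxy: M = 5.84×10⁻³
  nickel superalloy: M = 4.05×10⁻³
  stainless steel: M = 2.41×10⁻³
  molybdenum: M = 2.26×10⁻³
  copper: M = 0.900×10⁻³
Elm ranks first.

elm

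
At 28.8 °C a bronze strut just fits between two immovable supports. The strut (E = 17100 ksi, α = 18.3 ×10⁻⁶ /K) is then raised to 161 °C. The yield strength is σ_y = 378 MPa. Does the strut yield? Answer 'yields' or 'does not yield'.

does not yield

E = 17100 ksi = 117.9 GPa.
ΔT = 132.2 K. Constrained thermal stress σ = E·α·ΔT = 117.9×10³ MPa × 18.3×10⁻⁶ × 132.2 = 285 MPa (compressive).
Compare to σ_y = 378 MPa: σ < σ_y, so it does not yield.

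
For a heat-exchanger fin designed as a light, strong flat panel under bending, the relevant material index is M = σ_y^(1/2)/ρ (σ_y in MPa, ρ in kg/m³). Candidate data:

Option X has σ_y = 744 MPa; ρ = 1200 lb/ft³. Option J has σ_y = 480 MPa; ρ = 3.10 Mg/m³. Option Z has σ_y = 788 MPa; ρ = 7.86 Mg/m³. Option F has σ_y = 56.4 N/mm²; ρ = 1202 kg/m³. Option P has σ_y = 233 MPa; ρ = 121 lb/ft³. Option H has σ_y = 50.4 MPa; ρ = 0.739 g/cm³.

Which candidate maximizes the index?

option H

After converting to SI:
  option X: σ_y = 744.0 MPa, ρ = 19220 kg/m³
  option J: σ_y = 480.0 MPa, ρ = 3100 kg/m³
  option Z: σ_y = 788.0 MPa, ρ = 7860 kg/m³
  option F: σ_y = 56.40 MPa, ρ = 1202 kg/m³
  option P: σ_y = 233.0 MPa, ρ = 1938 kg/m³
  option H: σ_y = 50.40 MPa, ρ = 739.0 kg/m³
  option H: M = 9.61×10⁻³
  option P: M = 7.88×10⁻³
  option J: M = 7.07×10⁻³
  option F: M = 6.25×10⁻³
  option Z: M = 3.57×10⁻³
  option X: M = 1.42×10⁻³
Highest index: option H.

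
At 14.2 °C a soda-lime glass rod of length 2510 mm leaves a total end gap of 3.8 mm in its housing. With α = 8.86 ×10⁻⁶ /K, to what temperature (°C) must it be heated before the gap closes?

185 °C

α·L₀·ΔT = 3.8 mm ⇒ ΔT = 3.8 / (8.86×10⁻⁶ × 2510.0) = 170.9 K.
T = 14.2 + 170.9 = 185.1 °C.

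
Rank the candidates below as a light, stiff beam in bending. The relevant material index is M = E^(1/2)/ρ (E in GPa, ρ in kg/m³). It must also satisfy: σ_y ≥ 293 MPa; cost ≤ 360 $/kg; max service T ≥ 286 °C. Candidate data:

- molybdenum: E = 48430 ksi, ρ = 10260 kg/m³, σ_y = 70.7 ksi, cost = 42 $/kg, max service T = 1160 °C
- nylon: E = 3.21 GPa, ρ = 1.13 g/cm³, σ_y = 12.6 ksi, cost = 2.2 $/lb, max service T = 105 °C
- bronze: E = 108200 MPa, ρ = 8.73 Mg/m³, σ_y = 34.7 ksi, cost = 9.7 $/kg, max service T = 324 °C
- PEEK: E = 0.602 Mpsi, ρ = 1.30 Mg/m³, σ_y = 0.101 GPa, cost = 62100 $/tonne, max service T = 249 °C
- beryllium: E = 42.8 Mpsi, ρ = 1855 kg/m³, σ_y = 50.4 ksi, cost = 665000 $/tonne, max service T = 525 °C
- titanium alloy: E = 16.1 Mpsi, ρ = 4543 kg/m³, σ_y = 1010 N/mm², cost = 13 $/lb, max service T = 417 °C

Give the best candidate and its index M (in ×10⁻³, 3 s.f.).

titanium alloy, M = 2.32×10⁻³

Screen on constraints: σ_y ≥ 293 MPa; cost ≤ 360 $/kg; max service T ≥ 286 °C. Survivors: molybdenum, titanium alloy.
Putting every candidate on a common basis:
  molybdenum: E = 333.9 GPa, ρ = 10260 kg/m³
  titanium alloy: E = 111.0 GPa, ρ = 4543 kg/m³
  titanium alloy: M = 2.32×10⁻³
  molybdenum: M = 1.78×10⁻³
Titanium alloy ranks first.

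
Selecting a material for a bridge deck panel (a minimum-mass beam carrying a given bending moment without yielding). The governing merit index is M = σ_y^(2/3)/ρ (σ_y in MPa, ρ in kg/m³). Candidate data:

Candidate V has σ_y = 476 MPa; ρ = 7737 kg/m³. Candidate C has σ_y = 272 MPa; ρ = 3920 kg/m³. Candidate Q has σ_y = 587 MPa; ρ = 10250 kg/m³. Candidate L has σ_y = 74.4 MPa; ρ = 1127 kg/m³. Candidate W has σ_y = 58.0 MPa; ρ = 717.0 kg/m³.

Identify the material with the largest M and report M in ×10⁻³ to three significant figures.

Computing M directly (units already consistent):
  candidate W: M = 20.9×10⁻³
  candidate L: M = 15.7×10⁻³
  candidate C: M = 10.7×10⁻³
  candidate V: M = 7.88×10⁻³
  candidate Q: M = 6.84×10⁻³
Candidate W has the largest M.

candidate W, M = 20.9×10⁻³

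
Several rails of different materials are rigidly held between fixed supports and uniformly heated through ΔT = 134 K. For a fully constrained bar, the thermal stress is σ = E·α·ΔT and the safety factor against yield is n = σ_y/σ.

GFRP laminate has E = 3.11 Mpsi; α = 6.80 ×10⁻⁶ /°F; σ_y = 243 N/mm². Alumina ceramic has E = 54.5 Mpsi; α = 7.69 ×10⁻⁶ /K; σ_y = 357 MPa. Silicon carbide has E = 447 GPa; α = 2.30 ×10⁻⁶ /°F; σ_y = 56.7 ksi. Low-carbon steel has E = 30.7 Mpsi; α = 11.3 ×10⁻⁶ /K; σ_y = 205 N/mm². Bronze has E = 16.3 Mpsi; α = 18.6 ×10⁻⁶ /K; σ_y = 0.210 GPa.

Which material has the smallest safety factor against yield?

low-carbon steel

Converting E to GPa, α to ×10⁻⁶/K, σ_y to MPa, then σ and n for each:
  GFRP laminate: E = 21.44, α = 12.2, σ_y = 243.0 → σ = 35.2 MPa, n = 6.91
  alumina ceramic: E = 375.8, α = 7.69, σ_y = 357.0 → σ = 387 MPa, n = 0.922
  silicon carbide: E = 447.0, α = 4.14, σ_y = 390.9 → σ = 248 MPa, n = 1.58
  low-carbon steel: E = 211.7, α = 11.3, σ_y = 205.0 → σ = 321 MPa, n = 0.640
  bronze: E = 112.4, α = 18.6, σ_y = 210.0 → σ = 280 MPa, n = 0.750
Low-carbon steel has the lowest safety factor, n = 0.640.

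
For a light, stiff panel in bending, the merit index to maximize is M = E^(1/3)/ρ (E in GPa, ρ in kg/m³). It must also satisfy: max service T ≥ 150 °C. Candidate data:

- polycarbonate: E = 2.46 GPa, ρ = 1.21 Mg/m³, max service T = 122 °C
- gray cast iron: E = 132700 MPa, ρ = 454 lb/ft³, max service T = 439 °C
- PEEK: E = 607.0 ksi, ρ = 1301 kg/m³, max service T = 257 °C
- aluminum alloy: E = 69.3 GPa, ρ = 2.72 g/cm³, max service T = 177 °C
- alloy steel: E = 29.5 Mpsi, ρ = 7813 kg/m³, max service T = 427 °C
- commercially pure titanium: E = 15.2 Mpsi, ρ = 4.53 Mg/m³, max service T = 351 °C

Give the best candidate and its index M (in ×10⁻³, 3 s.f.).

aluminum alloy, M = 1.51×10⁻³

Screen on constraints: max service T ≥ 150 °C. Survivors: gray cast iron, PEEK, aluminum alloy, alloy steel, commercially pure titanium.
Normalizing units and computing the index:
  gray cast iron: E = 132.7 GPa, ρ = 7272 kg/m³
  PEEK: E = 4.185 GPa, ρ = 1301 kg/m³
  aluminum alloy: E = 69.30 GPa, ρ = 2720 kg/m³
  alloy steel: E = 203.4 GPa, ρ = 7813 kg/m³
  commercially pure titanium: E = 104.8 GPa, ρ = 4530 kg/m³
  aluminum alloy: M = 1.51×10⁻³
  PEEK: M = 1.24×10⁻³
  commercially pure titanium: M = 1.04×10⁻³
  alloy steel: M = 0.753×10⁻³
  gray cast iron: M = 0.701×10⁻³
Aluminum alloy has the largest M.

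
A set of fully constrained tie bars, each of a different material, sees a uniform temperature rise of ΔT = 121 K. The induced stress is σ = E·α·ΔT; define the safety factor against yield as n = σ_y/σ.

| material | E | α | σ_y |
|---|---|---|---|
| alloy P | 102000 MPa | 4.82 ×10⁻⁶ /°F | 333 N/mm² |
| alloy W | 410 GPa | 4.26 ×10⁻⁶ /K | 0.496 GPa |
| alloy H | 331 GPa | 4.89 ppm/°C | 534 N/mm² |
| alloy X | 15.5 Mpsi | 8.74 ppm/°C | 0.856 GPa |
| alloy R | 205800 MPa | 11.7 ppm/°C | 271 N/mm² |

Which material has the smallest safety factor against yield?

With everything in SI (GPa, ×10⁻⁶/K, MPa):
  alloy P: E = 102.0, α = 8.68, σ_y = 333.0 → σ = 107 MPa, n = 3.11
  alloy W: E = 410.0, α = 4.26, σ_y = 496.0 → σ = 211 MPa, n = 2.35
  alloy H: E = 331.0, α = 4.89, σ_y = 534.0 → σ = 196 MPa, n = 2.73
  alloy X: E = 106.9, α = 8.74, σ_y = 856.0 → σ = 113 MPa, n = 7.57
  alloy R: E = 205.8, α = 11.7, σ_y = 271.0 → σ = 291 MPa, n = 0.930
The minimum is alloy R at n = 0.930.

alloy R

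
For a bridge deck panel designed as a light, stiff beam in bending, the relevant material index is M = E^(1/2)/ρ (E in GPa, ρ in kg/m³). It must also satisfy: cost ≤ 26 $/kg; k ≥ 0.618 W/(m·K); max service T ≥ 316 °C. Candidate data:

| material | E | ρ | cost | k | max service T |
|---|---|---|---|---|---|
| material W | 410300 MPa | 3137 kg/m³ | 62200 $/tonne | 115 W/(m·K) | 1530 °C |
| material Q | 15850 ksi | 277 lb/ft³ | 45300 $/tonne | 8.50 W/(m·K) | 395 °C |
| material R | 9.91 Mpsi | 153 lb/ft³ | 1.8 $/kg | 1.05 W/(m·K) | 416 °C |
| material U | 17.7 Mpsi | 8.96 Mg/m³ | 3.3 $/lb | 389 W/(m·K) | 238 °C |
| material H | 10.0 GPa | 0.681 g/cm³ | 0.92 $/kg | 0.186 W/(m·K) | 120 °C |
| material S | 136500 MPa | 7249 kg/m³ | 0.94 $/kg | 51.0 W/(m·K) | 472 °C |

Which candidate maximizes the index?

material R

Screen on constraints: cost ≤ 26 $/kg; k ≥ 0.618 W/(m·K); max service T ≥ 316 °C. Survivors: material R, material S.
Convert each candidate to consistent units, then evaluate M:
  material R: E = 68.33 GPa, ρ = 2451 kg/m³
  material S: E = 136.5 GPa, ρ = 7249 kg/m³
  material R: M = 3.37×10⁻³
  material S: M = 1.61×10⁻³
Material R has the largest M.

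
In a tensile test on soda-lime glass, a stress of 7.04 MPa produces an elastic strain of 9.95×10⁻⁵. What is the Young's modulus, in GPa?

70.8 GPa

E = σ/ε = 7.04 MPa / 9.95×10⁻⁵ = 70750 MPa = 70.8 GPa.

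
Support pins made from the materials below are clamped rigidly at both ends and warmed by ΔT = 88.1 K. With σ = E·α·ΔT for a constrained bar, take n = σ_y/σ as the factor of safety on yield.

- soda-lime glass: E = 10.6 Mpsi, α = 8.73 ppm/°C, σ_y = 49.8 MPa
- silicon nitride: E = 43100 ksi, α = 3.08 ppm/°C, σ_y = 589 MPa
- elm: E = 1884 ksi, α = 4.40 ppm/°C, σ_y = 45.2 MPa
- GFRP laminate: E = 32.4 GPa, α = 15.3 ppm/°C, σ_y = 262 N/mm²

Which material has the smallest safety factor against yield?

soda-lime glass

In consistent units (E in GPa, α in ×10⁻⁶/K, σ_y in MPa):
  soda-lime glass: E = 73.08, α = 8.73, σ_y = 49.80 → σ = 56.2 MPa, n = 0.886
  silicon nitride: E = 297.2, α = 3.08, σ_y = 589.0 → σ = 80.6 MPa, n = 7.30
  elm: E = 12.99, α = 4.40, σ_y = 45.20 → σ = 5.04 MPa, n = 8.98
  GFRP laminate: E = 32.40, α = 15.3, σ_y = 262.0 → σ = 43.7 MPa, n = 6.00
Soda-lime glass has the lowest safety factor, n = 0.886.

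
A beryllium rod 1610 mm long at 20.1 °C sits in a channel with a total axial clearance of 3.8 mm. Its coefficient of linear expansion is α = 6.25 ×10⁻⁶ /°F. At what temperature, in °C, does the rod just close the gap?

α = 6.25×10⁻⁶/°F × 9/5 = 11.2×10⁻⁶/K.
α·L₀·ΔT = 3.8 mm ⇒ ΔT = 3.8 / (11.2×10⁻⁶ × 1610.0) = 209.8 K.
T = 20.1 + 209.8 = 229.9 °C.

230 °C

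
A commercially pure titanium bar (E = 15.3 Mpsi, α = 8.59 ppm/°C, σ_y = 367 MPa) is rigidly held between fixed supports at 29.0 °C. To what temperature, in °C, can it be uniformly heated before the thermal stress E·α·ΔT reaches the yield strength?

434 °C

E = 15.3 Mpsi = 105.5 GPa.
E·α·ΔT = 367.0 MPa ⇒ ΔT = 367.0 / (105.5×10³ × 8.59×10⁻⁶) = 405.0 K.
T = 29.0 + 405.0 = 434.0 °C.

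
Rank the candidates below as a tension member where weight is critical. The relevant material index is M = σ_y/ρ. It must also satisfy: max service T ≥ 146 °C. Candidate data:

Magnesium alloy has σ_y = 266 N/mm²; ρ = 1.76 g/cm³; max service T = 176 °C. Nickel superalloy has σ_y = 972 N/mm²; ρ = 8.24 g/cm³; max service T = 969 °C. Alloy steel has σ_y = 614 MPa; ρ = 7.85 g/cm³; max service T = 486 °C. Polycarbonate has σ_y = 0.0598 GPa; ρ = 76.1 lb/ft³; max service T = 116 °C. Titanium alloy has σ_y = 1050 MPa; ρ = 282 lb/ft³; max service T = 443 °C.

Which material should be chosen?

titanium alloy

Screen on constraints: max service T ≥ 146 °C. Survivors: magnesium alloy, nickel superalloy, alloy steel, titanium alloy.
In SI units:
  magnesium alloy: σ_y = 266.0 MPa, ρ = 1760 kg/m³
  nickel superalloy: σ_y = 972.0 MPa, ρ = 8240 kg/m³
  alloy steel: σ_y = 614.0 MPa, ρ = 7850 kg/m³
  titanium alloy: σ_y = 1050 MPa, ρ = 4517 kg/m³
  titanium alloy: M = 232 kN·m/kg
  magnesium alloy: M = 151 kN·m/kg
  nickel superalloy: M = 118 kN·m/kg
  alloy steel: M = 78.2 kN·m/kg
The maximum is for titanium alloy.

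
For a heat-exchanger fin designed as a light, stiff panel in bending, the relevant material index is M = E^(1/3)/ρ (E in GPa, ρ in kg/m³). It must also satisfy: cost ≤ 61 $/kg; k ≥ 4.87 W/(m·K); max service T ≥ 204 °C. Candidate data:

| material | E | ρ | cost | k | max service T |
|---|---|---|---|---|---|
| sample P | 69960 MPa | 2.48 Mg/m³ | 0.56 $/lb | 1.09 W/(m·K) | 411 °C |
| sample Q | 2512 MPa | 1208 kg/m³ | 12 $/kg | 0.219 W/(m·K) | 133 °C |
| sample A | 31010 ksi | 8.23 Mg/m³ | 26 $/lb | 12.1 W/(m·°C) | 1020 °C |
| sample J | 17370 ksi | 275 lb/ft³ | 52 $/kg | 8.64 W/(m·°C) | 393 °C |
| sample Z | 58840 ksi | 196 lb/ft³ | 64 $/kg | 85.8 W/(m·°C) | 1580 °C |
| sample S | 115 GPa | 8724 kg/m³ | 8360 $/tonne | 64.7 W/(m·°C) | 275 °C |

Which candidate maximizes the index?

sample J

Screen on constraints: cost ≤ 61 $/kg; k ≥ 4.87 W/(m·K); max service T ≥ 204 °C. Survivors: sample A, sample J, sample S.
In SI units:
  sample A: E = 213.8 GPa, ρ = 8230 kg/m³
  sample J: E = 119.8 GPa, ρ = 4405 kg/m³
  sample S: E = 115.0 GPa, ρ = 8724 kg/m³
  sample J: M = 1.12×10⁻³
  sample A: M = 0.727×10⁻³
  sample S: M = 0.557×10⁻³
The maximum is for sample J.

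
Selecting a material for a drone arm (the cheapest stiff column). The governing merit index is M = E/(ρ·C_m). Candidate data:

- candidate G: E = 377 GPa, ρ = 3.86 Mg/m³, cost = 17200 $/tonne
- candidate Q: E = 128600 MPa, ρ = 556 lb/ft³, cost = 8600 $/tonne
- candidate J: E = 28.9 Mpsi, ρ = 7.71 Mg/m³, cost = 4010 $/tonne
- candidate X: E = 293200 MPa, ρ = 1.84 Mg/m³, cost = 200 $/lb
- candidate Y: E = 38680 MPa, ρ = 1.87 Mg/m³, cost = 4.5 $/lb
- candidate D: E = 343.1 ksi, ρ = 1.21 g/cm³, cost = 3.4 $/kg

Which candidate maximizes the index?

Putting every candidate on a common basis:
  candidate G: E = 377.0 GPa, ρ = 3860 kg/m³, cost = 17.20 $/kg
  candidate Q: E = 128.6 GPa, ρ = 8906 kg/m³, cost = 8.600 $/kg
  candidate J: E = 199.3 GPa, ρ = 7710 kg/m³, cost = 4.010 $/kg
  candidate X: E = 293.2 GPa, ρ = 1840 kg/m³, cost = 440.9 $/kg
  candidate Y: E = 38.68 GPa, ρ = 1870 kg/m³, cost = 9.921 $/kg
  candidate D: E = 2.366 GPa, ρ = 1210 kg/m³, cost = 3.400 $/kg
  candidate J: M = 6.44 MN·m per $
  candidate G: M = 5.68 MN·m per $
  candidate Y: M = 2.08 MN·m per $
  candidate Q: M = 1.68 MN·m per $
  candidate D: M = 0.575 MN·m per $
  candidate X: M = 0.361 MN·m per $
Candidate J ranks first.

candidate J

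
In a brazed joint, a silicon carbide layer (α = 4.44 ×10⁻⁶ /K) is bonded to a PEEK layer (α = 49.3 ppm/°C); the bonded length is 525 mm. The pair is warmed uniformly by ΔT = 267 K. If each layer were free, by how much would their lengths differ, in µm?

6290 µm

Δα = |4.44 − 49.3|×10⁻⁶/K = 44.9×10⁻⁶/K.
ΔL_mismatch = Δα·L·ΔT = 44.9×10⁻⁶ × 525.0 mm × 267.0 K = 6290 µm.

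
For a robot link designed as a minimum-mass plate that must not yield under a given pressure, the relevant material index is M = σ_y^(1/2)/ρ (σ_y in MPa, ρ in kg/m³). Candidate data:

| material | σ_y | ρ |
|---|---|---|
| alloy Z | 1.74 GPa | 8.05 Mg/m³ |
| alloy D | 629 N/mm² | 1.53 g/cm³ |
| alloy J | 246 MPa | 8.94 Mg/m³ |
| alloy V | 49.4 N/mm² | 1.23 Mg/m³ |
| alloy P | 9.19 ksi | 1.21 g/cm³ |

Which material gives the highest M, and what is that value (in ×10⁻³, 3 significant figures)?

After converting to SI:
  alloy Z: σ_y = 1740 MPa, ρ = 8050 kg/m³
  alloy D: σ_y = 629.0 MPa, ρ = 1530 kg/m³
  alloy J: σ_y = 246.0 MPa, ρ = 8940 kg/m³
  alloy V: σ_y = 49.40 MPa, ρ = 1230 kg/m³
  alloy P: σ_y = 63.36 MPa, ρ = 1210 kg/m³
  alloy D: M = 16.4×10⁻³
  alloy P: M = 6.58×10⁻³
  alloy V: M = 5.71×10⁻³
  alloy Z: M = 5.18×10⁻³
  alloy J: M = 1.75×10⁻³
Highest index: alloy D.

alloy D, M = 16.4×10⁻³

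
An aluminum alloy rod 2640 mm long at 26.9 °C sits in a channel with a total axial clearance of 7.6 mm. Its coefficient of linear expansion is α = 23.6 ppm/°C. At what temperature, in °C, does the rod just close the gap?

149 °C

α·L₀·ΔT = 7.6 mm ⇒ ΔT = 7.6 / (23.6×10⁻⁶ × 2640.0) = 122.0 K.
T = 26.9 + 122.0 = 148.9 °C.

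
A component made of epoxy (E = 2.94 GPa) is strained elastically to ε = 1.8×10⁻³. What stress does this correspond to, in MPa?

5.29 MPa

σ = E·ε = 2940 MPa × 1.8×10⁻³ = 5.29 MPa.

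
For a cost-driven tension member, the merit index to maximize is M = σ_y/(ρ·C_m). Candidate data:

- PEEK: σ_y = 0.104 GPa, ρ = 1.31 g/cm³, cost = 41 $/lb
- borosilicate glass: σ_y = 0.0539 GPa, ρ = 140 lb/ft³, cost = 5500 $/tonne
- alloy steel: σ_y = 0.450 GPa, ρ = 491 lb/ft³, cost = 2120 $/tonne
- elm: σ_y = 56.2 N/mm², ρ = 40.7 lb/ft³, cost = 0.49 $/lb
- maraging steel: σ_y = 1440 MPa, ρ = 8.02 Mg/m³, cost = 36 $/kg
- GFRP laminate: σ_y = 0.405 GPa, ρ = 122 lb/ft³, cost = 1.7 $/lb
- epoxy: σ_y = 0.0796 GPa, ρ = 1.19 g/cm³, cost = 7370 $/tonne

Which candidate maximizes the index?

After converting to SI:
  PEEK: σ_y = 104.0 MPa, ρ = 1310 kg/m³, cost = 90.39 $/kg
  borosilicate glass: σ_y = 53.90 MPa, ρ = 2243 kg/m³, cost = 5.500 $/kg
  alloy steel: σ_y = 450.0 MPa, ρ = 7865 kg/m³, cost = 2.120 $/kg
  elm: σ_y = 56.20 MPa, ρ = 652.0 kg/m³, cost = 1.080 $/kg
  maraging steel: σ_y = 1440 MPa, ρ = 8020 kg/m³, cost = 36.00 $/kg
  GFRP laminate: σ_y = 405.0 MPa, ρ = 1954 kg/m³, cost = 3.748 $/kg
  epoxy: σ_y = 79.60 MPa, ρ = 1190 kg/m³, cost = 7.370 $/kg
  elm: M = 79.8 kN·m per $
  GFRP laminate: M = 55.3 kN·m per $
  alloy steel: M = 27.0 kN·m per $
  epoxy: M = 9.08 kN·m per $
  maraging steel: M = 4.99 kN·m per $
  borosilicate glass: M = 4.37 kN·m per $
  PEEK: M = 0.878 kN·m per $
The maximum is for elm.

elm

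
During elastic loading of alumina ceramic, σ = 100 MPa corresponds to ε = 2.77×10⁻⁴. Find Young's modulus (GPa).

361 GPa

E = σ/ε = 100 MPa / 2.77×10⁻⁴ = 361000 MPa = 361 GPa.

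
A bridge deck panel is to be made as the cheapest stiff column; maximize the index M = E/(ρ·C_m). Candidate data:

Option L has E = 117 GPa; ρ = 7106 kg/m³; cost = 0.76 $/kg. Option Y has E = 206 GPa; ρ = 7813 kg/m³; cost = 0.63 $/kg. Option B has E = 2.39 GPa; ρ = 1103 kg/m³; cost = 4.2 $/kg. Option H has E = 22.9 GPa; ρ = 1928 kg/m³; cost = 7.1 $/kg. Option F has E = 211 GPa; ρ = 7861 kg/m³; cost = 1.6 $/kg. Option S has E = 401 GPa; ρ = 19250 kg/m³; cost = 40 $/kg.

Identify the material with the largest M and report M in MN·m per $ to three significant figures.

option Y, M = 41.9 MN·m per $

Per-candidate index values:
  option Y: M = 41.9 MN·m per $
  option L: M = 21.7 MN·m per $
  option F: M = 16.8 MN·m per $
  option H: M = 1.67 MN·m per $
  option S: M = 0.521 MN·m per $
  option B: M = 0.516 MN·m per $
The maximum is for option Y.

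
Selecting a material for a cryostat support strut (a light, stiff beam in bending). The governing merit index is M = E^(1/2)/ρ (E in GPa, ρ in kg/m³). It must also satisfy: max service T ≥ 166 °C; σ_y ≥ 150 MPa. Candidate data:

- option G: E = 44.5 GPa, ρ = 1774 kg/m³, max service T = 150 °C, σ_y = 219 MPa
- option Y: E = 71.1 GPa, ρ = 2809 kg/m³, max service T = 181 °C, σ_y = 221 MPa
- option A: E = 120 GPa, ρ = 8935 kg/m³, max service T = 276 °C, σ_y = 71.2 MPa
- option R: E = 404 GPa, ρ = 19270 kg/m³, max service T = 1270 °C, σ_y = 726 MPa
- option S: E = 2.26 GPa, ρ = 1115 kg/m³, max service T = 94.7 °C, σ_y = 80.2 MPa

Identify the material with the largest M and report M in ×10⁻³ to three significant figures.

Screen on constraints: max service T ≥ 166 °C; σ_y ≥ 150 MPa. Survivors: option Y, option R.
Per-candidate index values:
  option Y: M = 3.00×10⁻³
  option R: M = 1.04×10⁻³
Option Y has the largest M.

option Y, M = 3.00×10⁻³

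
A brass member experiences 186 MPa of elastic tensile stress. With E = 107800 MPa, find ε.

E = 107800 MPa = 107.8 GPa = 107800 MPa.
ε = σ/E = 186 / 107800 = 1.73×10⁻³.

1.73×10⁻³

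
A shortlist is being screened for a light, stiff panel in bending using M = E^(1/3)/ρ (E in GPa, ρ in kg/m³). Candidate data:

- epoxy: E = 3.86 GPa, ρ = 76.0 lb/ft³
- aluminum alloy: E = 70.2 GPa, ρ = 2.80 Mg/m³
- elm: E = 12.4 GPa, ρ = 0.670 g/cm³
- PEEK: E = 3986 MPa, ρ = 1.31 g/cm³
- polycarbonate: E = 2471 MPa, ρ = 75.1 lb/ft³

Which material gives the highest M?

Convert each candidate to consistent units, then evaluate M:
  epoxy: E = 3.860 GPa, ρ = 1217 kg/m³
  aluminum alloy: E = 70.20 GPa, ρ = 2800 kg/m³
  elm: E = 12.40 GPa, ρ = 670.0 kg/m³
  PEEK: E = 3.986 GPa, ρ = 1310 kg/m³
  polycarbonate: E = 2.471 GPa, ρ = 1203 kg/m³
  elm: M = 3.45×10⁻³
  aluminum alloy: M = 1.47×10⁻³
  epoxy: M = 1.29×10⁻³
  PEEK: M = 1.21×10⁻³
  polycarbonate: M = 1.12×10⁻³
Elm has the largest M.

elm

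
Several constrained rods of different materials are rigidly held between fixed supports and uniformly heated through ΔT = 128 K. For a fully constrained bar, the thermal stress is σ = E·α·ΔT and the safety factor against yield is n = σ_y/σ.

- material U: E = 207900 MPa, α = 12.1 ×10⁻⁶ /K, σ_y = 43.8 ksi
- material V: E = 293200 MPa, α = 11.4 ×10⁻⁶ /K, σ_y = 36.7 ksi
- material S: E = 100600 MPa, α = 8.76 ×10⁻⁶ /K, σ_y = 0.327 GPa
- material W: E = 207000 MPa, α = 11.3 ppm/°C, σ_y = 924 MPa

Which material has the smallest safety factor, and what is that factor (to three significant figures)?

Per material, after unit conversion:
  material U: E = 207.9, α = 12.1, σ_y = 302.0 → σ = 322 MPa, n = 0.938
  material V: E = 293.2, α = 11.4, σ_y = 253.0 → σ = 428 MPa, n = 0.591
  material S: E = 100.6, α = 8.76, σ_y = 327.0 → σ = 113 MPa, n = 2.90
  material W: E = 207.0, α = 11.3, σ_y = 924.0 → σ = 299 MPa, n = 3.09
Material V has the lowest safety factor, n = 0.591.

material V, n = 0.591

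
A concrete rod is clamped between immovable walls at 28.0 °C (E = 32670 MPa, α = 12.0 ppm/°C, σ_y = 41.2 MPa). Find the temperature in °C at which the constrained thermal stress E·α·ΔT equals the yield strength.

133 °C

E = 32670 MPa = 32.67 GPa.
E·α·ΔT = 41.20 MPa ⇒ ΔT = 41.20 / (32.67×10³ × 12.0×10⁻⁶) = 105.1 K.
T = 28.0 + 105.1 = 133.1 °C.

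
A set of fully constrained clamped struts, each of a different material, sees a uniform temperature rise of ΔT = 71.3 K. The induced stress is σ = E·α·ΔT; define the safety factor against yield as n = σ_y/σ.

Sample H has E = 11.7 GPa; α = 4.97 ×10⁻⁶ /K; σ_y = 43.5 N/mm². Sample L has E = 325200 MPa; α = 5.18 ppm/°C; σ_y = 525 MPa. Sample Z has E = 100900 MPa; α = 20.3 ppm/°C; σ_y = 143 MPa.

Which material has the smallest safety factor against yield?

Per material, after unit conversion:
  sample H: E = 11.70, α = 4.97, σ_y = 43.50 → σ = 4.15 MPa, n = 10.5
  sample L: E = 325.2, α = 5.18, σ_y = 525.0 → σ = 120 MPa, n = 4.37
  sample Z: E = 100.9, α = 20.3, σ_y = 143.0 → σ = 146 MPa, n = 0.979
Smallest n: sample Z with n = 0.979.

sample Z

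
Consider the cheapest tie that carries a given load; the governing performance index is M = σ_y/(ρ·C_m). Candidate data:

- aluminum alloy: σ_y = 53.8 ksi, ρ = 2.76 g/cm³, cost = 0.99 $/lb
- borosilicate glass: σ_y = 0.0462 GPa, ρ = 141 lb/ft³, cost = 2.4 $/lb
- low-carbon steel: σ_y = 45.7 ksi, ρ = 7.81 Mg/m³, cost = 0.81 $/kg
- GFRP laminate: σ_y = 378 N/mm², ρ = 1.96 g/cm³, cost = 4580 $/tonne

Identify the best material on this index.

aluminum alloy

After converting to SI:
  aluminum alloy: σ_y = 370.9 MPa, ρ = 2760 kg/m³, cost = 2.183 $/kg
  borosilicate glass: σ_y = 46.20 MPa, ρ = 2259 kg/m³, cost = 5.291 $/kg
  low-carbon steel: σ_y = 315.1 MPa, ρ = 7810 kg/m³, cost = 0.8100 $/kg
  GFRP laminate: σ_y = 378.0 MPa, ρ = 1960 kg/m³, cost = 4.580 $/kg
  aluminum alloy: M = 61.6 kN·m per $
  low-carbon steel: M = 49.8 kN·m per $
  GFRP laminate: M = 42.1 kN·m per $
  borosilicate glass: M = 3.87 kN·m per $
Aluminum alloy ranks first.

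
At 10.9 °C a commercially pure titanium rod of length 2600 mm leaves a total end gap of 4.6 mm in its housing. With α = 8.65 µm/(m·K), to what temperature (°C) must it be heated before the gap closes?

215 °C

α·L₀·ΔT = 4.6 mm ⇒ ΔT = 4.6 / (8.65×10⁻⁶ × 2600.0) = 204.5 K.
T = 10.9 + 204.5 = 215.4 °C.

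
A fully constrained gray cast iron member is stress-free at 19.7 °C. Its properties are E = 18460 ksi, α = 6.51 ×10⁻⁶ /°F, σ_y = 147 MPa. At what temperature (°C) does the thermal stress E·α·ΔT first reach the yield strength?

118 °C

E = 18460 ksi = 127.3 GPa.
α = 6.51×10⁻⁶/°F × 9/5 = 11.7×10⁻⁶/K.
E·α·ΔT = 147.0 MPa ⇒ ΔT = 147.0 / (127.3×10³ × 11.7×10⁻⁶) = 98.56 K.
T = 19.7 + 98.56 = 118.3 °C.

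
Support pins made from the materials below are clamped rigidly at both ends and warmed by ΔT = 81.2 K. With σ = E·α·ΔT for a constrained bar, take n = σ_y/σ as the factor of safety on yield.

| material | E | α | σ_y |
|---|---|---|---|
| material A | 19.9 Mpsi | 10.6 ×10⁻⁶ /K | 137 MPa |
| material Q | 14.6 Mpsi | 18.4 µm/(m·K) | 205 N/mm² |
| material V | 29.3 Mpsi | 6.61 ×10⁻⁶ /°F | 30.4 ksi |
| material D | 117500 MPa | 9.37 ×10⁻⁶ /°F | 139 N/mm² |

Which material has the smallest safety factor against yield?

Per material, after unit conversion:
  material A: E = 137.2, α = 10.6, σ_y = 137.0 → σ = 118 MPa, n = 1.16
  material Q: E = 100.7, α = 18.4, σ_y = 205.0 → σ = 150 MPa, n = 1.36
  material V: E = 202.0, α = 11.9, σ_y = 209.6 → σ = 195 MPa, n = 1.07
  material D: E = 117.5, α = 16.9, σ_y = 139.0 → σ = 161 MPa, n = 0.864
Material D has the lowest safety factor, n = 0.864.

material D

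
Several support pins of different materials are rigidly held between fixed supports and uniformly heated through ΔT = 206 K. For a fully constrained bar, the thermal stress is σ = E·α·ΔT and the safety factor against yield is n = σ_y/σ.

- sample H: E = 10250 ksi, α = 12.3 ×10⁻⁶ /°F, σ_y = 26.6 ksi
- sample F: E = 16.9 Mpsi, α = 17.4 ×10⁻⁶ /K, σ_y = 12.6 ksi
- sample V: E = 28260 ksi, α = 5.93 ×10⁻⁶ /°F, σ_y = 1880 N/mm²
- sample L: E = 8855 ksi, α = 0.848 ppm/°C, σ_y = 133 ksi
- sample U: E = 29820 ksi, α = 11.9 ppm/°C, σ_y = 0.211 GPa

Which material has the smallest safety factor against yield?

Converting E to GPa, α to ×10⁻⁶/K, σ_y to MPa, then σ and n for each:
  sample H: E = 70.67, α = 22.1, σ_y = 183.4 → σ = 322 MPa, n = 0.569
  sample F: E = 116.5, α = 17.4, σ_y = 86.87 → σ = 418 MPa, n = 0.208
  sample V: E = 194.8, α = 10.7, σ_y = 1880 → σ = 428 MPa, n = 4.39
  sample L: E = 61.05, α = 0.848, σ_y = 917.0 → σ = 10.7 MPa, n = 86.0
  sample U: E = 205.6, α = 11.9, σ_y = 211.0 → σ = 504 MPa, n = 0.419
Sample F has the lowest safety factor, n = 0.208.

sample F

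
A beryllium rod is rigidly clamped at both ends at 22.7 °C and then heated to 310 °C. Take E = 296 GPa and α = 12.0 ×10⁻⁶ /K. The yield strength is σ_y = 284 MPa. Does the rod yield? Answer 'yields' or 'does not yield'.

yields

ΔT = 287.3 K. Constrained thermal stress σ = E·α·ΔT = 296.0×10³ MPa × 12.0×10⁻⁶ × 287.3 = 1020 MPa (compressive).
Compare to σ_y = 284 MPa: σ ≥ σ_y, so it yields.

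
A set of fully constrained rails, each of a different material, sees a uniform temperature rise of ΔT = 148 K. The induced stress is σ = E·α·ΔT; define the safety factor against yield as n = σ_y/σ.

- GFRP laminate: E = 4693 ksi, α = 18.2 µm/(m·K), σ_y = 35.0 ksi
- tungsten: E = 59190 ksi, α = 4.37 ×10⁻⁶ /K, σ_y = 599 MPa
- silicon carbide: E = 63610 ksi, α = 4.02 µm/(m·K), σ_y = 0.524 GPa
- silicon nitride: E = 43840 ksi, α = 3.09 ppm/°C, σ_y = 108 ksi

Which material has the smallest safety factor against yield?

Converting E to GPa, α to ×10⁻⁶/K, σ_y to MPa, then σ and n for each:
  GFRP laminate: E = 32.36, α = 18.2, σ_y = 241.3 → σ = 87.2 MPa, n = 2.77
  tungsten: E = 408.1, α = 4.37, σ_y = 599.0 → σ = 264 MPa, n = 2.27
  silicon carbide: E = 438.6, α = 4.02, σ_y = 524.0 → σ = 261 MPa, n = 2.01
  silicon nitride: E = 302.3, α = 3.09, σ_y = 744.6 → σ = 138 MPa, n = 5.39
The minimum is silicon carbide at n = 2.01.

silicon carbide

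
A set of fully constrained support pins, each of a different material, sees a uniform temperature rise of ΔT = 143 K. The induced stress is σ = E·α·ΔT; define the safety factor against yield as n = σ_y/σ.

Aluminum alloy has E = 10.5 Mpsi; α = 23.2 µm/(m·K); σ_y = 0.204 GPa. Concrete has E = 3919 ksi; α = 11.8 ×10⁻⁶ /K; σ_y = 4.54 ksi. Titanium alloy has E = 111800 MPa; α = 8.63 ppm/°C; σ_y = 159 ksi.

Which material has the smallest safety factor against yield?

concrete

Converting E to GPa, α to ×10⁻⁶/K, σ_y to MPa, then σ and n for each:
  aluminum alloy: E = 72.39, α = 23.2, σ_y = 204.0 → σ = 240 MPa, n = 0.849
  concrete: E = 27.02, α = 11.8, σ_y = 31.30 → σ = 45.6 MPa, n = 0.687
  titanium alloy: E = 111.8, α = 8.63, σ_y = 1096 → σ = 138 MPa, n = 7.95
The minimum is concrete at n = 0.687.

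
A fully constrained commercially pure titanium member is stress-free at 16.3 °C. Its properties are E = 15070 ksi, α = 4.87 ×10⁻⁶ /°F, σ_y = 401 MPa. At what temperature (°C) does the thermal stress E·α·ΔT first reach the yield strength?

E = 15070 ksi = 103.9 GPa.
α = 4.87×10⁻⁶/°F × 9/5 = 8.77×10⁻⁶/K.
E·α·ΔT = 401.0 MPa ⇒ ΔT = 401.0 / (103.9×10³ × 8.77×10⁻⁶) = 440.3 K.
T = 16.3 + 440.3 = 456.6 °C.

457 °C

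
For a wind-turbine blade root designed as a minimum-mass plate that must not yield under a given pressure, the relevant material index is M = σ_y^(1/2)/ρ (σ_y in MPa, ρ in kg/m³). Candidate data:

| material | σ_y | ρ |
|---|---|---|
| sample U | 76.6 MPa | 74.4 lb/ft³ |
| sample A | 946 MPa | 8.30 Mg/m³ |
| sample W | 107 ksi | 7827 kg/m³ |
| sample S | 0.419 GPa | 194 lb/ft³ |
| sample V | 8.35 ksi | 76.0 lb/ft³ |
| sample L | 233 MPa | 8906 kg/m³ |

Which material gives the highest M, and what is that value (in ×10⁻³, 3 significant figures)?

sample U, M = 7.34×10⁻³

Convert each candidate to consistent units, then evaluate M:
  sample U: σ_y = 76.60 MPa, ρ = 1192 kg/m³
  sample A: σ_y = 946.0 MPa, ρ = 8300 kg/m³
  sample W: σ_y = 737.7 MPa, ρ = 7827 kg/m³
  sample S: σ_y = 419.0 MPa, ρ = 3108 kg/m³
  sample V: σ_y = 57.57 MPa, ρ = 1217 kg/m³
  sample L: σ_y = 233.0 MPa, ρ = 8906 kg/m³
  sample U: M = 7.34×10⁻³
  sample S: M = 6.59×10⁻³
  sample V: M = 6.23×10⁻³
  sample A: M = 3.71×10⁻³
  sample W: M = 3.47×10⁻³
  sample L: M = 1.71×10⁻³
Sample U has the largest M.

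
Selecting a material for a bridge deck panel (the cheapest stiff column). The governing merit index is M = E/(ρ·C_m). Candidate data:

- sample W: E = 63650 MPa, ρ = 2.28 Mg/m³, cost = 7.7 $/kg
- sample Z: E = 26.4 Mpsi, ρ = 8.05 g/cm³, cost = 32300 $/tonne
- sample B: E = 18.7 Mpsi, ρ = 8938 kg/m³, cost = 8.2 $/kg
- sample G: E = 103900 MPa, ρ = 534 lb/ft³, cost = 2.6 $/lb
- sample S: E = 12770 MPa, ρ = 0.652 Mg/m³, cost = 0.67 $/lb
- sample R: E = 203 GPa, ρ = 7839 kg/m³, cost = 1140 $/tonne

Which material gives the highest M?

sample R

After converting to SI:
  sample W: E = 63.65 GPa, ρ = 2280 kg/m³, cost = 7.700 $/kg
  sample Z: E = 182.0 GPa, ρ = 8050 kg/m³, cost = 32.30 $/kg
  sample B: E = 128.9 GPa, ρ = 8938 kg/m³, cost = 8.200 $/kg
  sample G: E = 103.9 GPa, ρ = 8554 kg/m³, cost = 5.732 $/kg
  sample S: E = 12.77 GPa, ρ = 652.0 kg/m³, cost = 1.477 $/kg
  sample R: E = 203.0 GPa, ρ = 7839 kg/m³, cost = 1.140 $/kg
  sample R: M = 22.7 MN·m per $
  sample S: M = 13.3 MN·m per $
  sample W: M = 3.63 MN·m per $
  sample G: M = 2.12 MN·m per $
  sample B: M = 1.76 MN·m per $
  sample Z: M = 0.700 MN·m per $
The maximum is for sample R.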